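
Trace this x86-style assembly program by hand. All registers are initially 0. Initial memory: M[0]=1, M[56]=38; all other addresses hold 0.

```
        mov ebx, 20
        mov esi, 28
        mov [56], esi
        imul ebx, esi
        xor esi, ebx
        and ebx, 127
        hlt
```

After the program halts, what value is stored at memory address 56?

after mov ebx, 20: ebx=20
after mov esi, 28: esi=28
mov [56], esi → M[56]=28
after imul ebx, esi: ebx=20*28=560
after xor esi, ebx: esi=28^560=556
after and ebx, 127: ebx=560&127=48
halt.

28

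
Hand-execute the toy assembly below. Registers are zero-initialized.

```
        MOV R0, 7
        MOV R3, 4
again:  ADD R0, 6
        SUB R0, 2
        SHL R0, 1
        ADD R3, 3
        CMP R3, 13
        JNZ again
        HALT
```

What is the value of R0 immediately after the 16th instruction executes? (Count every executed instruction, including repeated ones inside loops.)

MOV R0, 7 → R0=7
MOV R3, 4 → R3=4
ADD R0, 6 → R0=7+6=13
SUB R0, 2 → R0=13-2=11
SHL R0, 1 → R0=11<<1=22
ADD R3, 3 → R3=4+3=7
CMP R3, 13  (cmp 7,13)
JNZ again: taken
ADD R0, 6 → R0=22+6=28
SUB R0, 2 → R0=28-2=26
SHL R0, 1 → R0=26<<1=52
ADD R3, 3 → R3=7+3=10
CMP R3, 13  (cmp 10,13)
JNZ again: taken
ADD R0, 6 → R0=52+6=58
SUB R0, 2 → R0=58-2=56
After step 16: R0 = 56.

56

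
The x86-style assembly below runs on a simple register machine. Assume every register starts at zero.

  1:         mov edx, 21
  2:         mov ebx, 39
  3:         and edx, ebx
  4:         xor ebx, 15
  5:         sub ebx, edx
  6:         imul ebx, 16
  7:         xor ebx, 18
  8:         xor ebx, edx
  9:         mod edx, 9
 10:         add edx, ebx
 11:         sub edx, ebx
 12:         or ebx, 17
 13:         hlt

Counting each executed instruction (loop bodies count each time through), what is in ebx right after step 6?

mov edx, 21 → edx=21
mov ebx, 39 → ebx=39
and edx, ebx → edx=21&39=5
xor ebx, 15 → ebx=39^15=40
sub ebx, edx → ebx=40-5=35
imul ebx, 16 → ebx=35*16=560
After step 6: ebx = 560.

560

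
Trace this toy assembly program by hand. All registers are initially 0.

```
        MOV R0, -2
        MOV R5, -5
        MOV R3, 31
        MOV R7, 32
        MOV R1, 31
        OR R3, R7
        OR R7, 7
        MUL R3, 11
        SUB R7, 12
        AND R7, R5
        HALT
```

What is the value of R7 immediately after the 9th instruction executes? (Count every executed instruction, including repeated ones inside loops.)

27

MOV R0, -2 → R0=-2
MOV R5, -5 → R5=-5
MOV R3, 31 → R3=31
MOV R7, 32 → R7=32
MOV R1, 31 → R1=31
OR R3, R7 → R3=31|32=63
OR R7, 7 → R7=32|7=39
MUL R3, 11 → R3=63*11=693
SUB R7, 12 → R7=39-12=27
After step 9: R7 = 27.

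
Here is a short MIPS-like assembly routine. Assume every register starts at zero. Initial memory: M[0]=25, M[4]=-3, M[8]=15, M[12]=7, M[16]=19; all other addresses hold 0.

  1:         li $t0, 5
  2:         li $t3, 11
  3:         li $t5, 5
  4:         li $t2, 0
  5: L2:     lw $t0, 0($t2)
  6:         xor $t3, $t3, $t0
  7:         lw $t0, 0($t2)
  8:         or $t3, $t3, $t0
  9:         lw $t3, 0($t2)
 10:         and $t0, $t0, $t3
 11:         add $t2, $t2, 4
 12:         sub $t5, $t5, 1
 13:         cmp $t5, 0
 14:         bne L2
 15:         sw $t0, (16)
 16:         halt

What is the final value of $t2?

20

after li $t0, 5: $t0=5
after li $t3, 11: $t3=11
after li $t5, 5: $t5=5
after li $t2, 0: $t2=0
after lw $t0, 0($t2): $t0=M[0]=25
after xor $t3, $t3, $t0: $t3=11^25=18
after lw $t0, 0($t2): $t0=M[0]=25
after or $t3, $t3, $t0: $t3=18|25=27
after lw $t3, 0($t2): $t3=M[0]=25
after and $t0, $t0, $t3: $t0=25&25=25
after add $t2, $t2, 4: $t2=0+4=4
after sub $t5, $t5, 1: $t5=5-1=4
cmp $t5, 0  (cmp 4,0)
bne L2: taken
after lw $t0, 0($t2): $t0=M[4]=-3
after xor $t3, $t3, $t0: $t3=25^(-3)=-28
after lw $t0, 0($t2): $t0=M[4]=-3
after or $t3, $t3, $t0: $t3=(-28)|(-3)=-3
after lw $t3, 0($t2): $t3=M[4]=-3
after and $t0, $t0, $t3: $t0=(-3)&(-3)=-3
after add $t2, $t2, 4: $t2=4+4=8
after sub $t5, $t5, 1: $t5=4-1=3
cmp $t5, 0  (cmp 3,0)
bne L2: taken
after lw $t0, 0($t2): $t0=M[8]=15
after xor $t3, $t3, $t0: $t3=(-3)^15=-14
after lw $t0, 0($t2): $t0=M[8]=15
after or $t3, $t3, $t0: $t3=(-14)|15=-1
after lw $t3, 0($t2): $t3=M[8]=15
after and $t0, $t0, $t3: $t0=15&15=15
after add $t2, $t2, 4: $t2=8+4=12
after sub $t5, $t5, 1: $t5=3-1=2
cmp $t5, 0  (cmp 2,0)
bne L2: taken
after lw $t0, 0($t2): $t0=M[12]=7
after xor $t3, $t3, $t0: $t3=15^7=8
after lw $t0, 0($t2): $t0=M[12]=7
after or $t3, $t3, $t0: $t3=8|7=15
after lw $t3, 0($t2): $t3=M[12]=7
after and $t0, $t0, $t3: $t0=7&7=7
after add $t2, $t2, 4: $t2=12+4=16
after sub $t5, $t5, 1: $t5=2-1=1
cmp $t5, 0  (cmp 1,0)
bne L2: taken
after lw $t0, 0($t2): $t0=M[16]=19
after xor $t3, $t3, $t0: $t3=7^19=20
after lw $t0, 0($t2): $t0=M[16]=19
after or $t3, $t3, $t0: $t3=20|19=23
after lw $t3, 0($t2): $t3=M[16]=19
after and $t0, $t0, $t3: $t0=19&19=19
after add $t2, $t2, 4: $t2=16+4=20
after sub $t5, $t5, 1: $t5=1-1=0
cmp $t5, 0  (cmp 0,0)
bne L2: not taken
sw $t0, (16) → M[16]=19
halt.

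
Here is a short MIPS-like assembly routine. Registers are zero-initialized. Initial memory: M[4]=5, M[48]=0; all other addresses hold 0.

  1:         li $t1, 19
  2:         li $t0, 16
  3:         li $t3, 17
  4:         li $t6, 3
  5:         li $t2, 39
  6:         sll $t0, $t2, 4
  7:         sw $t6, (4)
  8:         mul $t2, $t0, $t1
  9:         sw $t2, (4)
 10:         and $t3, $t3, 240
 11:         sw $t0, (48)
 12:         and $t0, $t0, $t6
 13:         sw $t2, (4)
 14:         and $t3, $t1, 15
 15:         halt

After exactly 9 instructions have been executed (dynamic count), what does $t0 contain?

624

after li $t1, 19: $t1=19
after li $t0, 16: $t0=16
after li $t3, 17: $t3=17
after li $t6, 3: $t6=3
after li $t2, 39: $t2=39
after sll $t0, $t2, 4: $t0=39<<4=624
sw $t6, (4) → M[4]=3
after mul $t2, $t0, $t1: $t2=624*19=11856
sw $t2, (4) → M[4]=11856
After step 9: $t0 = 624.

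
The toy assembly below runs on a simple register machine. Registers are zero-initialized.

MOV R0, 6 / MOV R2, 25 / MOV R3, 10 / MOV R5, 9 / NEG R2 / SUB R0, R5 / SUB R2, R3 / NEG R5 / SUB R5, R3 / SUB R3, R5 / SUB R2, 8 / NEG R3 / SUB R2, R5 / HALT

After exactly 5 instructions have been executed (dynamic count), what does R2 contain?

after MOV R0, 6: R0=6
after MOV R2, 25: R2=25
after MOV R3, 10: R3=10
after MOV R5, 9: R5=9
after NEG R2: R2=-(25)=-25
After step 5: R2 = -25.

-25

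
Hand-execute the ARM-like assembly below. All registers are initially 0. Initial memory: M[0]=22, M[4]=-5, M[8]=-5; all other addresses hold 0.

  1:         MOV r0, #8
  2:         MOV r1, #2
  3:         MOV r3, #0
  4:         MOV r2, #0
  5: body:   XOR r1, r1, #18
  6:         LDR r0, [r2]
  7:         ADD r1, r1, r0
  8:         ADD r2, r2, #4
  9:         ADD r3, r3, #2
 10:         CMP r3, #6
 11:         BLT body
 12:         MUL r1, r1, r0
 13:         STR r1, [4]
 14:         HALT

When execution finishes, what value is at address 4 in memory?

-280

MOV r0, #8 → r0=8
MOV r1, #2 → r1=2
MOV r3, #0 → r3=0
MOV r2, #0 → r2=0
XOR r1, r1, #18 → r1=2^18=16
LDR r0, [r2] → r0=M[0]=22
ADD r1, r1, r0 → r1=16+22=38
ADD r2, r2, #4 → r2=0+4=4
ADD r3, r3, #2 → r3=0+2=2
CMP r3, #6  (cmp 2,6)
BLT body: taken
XOR r1, r1, #18 → r1=38^18=52
LDR r0, [r2] → r0=M[4]=-5
ADD r1, r1, r0 → r1=52+(-5)=47
ADD r2, r2, #4 → r2=4+4=8
ADD r3, r3, #2 → r3=2+2=4
CMP r3, #6  (cmp 4,6)
BLT body: taken
XOR r1, r1, #18 → r1=47^18=61
LDR r0, [r2] → r0=M[8]=-5
ADD r1, r1, r0 → r1=61+(-5)=56
ADD r2, r2, #4 → r2=8+4=12
ADD r3, r3, #2 → r3=4+2=6
CMP r3, #6  (cmp 6,6)
BLT body: not taken
MUL r1, r1, r0 → r1=56*(-5)=-280
STR r1, [4] → M[4]=-280
halt.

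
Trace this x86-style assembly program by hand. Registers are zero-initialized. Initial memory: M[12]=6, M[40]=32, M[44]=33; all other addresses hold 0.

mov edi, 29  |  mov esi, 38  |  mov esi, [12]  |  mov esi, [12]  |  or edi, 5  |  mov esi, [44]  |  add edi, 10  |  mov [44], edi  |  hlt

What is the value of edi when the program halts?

mov edi, 29 → edi=29
mov esi, 38 → esi=38
mov esi, [12] → esi=M[12]=6
mov esi, [12] → esi=M[12]=6
or edi, 5 → edi=29|5=29
mov esi, [44] → esi=M[44]=33
add edi, 10 → edi=29+10=39
mov [44], edi → M[44]=39
halt.

39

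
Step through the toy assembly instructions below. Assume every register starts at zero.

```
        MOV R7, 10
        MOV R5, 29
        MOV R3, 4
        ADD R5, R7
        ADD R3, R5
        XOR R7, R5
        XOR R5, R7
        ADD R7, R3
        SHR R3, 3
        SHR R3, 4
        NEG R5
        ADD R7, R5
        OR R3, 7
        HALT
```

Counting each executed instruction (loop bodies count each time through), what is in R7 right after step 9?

88

R7=10
R5=29
R3=4
R5=29+10=39
R3=4+39=43
R7=10^39=45
R5=39^45=10
R7=45+43=88
R3=43>>3=5
After step 9: R7 = 88.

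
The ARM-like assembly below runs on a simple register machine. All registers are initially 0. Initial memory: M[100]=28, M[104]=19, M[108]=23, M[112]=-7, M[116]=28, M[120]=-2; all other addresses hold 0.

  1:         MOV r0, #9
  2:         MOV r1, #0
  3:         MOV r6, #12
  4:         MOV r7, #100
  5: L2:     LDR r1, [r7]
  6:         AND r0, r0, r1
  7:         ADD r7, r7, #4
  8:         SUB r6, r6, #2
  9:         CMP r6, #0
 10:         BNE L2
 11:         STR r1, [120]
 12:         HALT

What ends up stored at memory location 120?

after MOV r0, #9: r0=9
after MOV r1, #0: r1=0
after MOV r6, #12: r6=12
after MOV r7, #100: r7=100
after LDR r1, [r7]: r1=M[100]=28
after AND r0, r0, r1: r0=9&28=8
after ADD r7, r7, #4: r7=100+4=104
after SUB r6, r6, #2: r6=12-2=10
CMP r6, #0  (cmp 10,0)
BNE L2: taken
after LDR r1, [r7]: r1=M[104]=19
after AND r0, r0, r1: r0=8&19=0
after ADD r7, r7, #4: r7=104+4=108
after SUB r6, r6, #2: r6=10-2=8
CMP r6, #0  (cmp 8,0)
BNE L2: taken
after LDR r1, [r7]: r1=M[108]=23
after AND r0, r0, r1: r0=0&23=0
after ADD r7, r7, #4: r7=108+4=112
after SUB r6, r6, #2: r6=8-2=6
CMP r6, #0  (cmp 6,0)
BNE L2: taken
after LDR r1, [r7]: r1=M[112]=-7
after AND r0, r0, r1: r0=0&(-7)=0
after ADD r7, r7, #4: r7=112+4=116
after SUB r6, r6, #2: r6=6-2=4
CMP r6, #0  (cmp 4,0)
BNE L2: taken
after LDR r1, [r7]: r1=M[116]=28
after AND r0, r0, r1: r0=0&28=0
after ADD r7, r7, #4: r7=116+4=120
after SUB r6, r6, #2: r6=4-2=2
CMP r6, #0  (cmp 2,0)
BNE L2: taken
after LDR r1, [r7]: r1=M[120]=-2
after AND r0, r0, r1: r0=0&(-2)=0
after ADD r7, r7, #4: r7=120+4=124
after SUB r6, r6, #2: r6=2-2=0
CMP r6, #0  (cmp 0,0)
BNE L2: not taken
STR r1, [120] → M[120]=-2
halt.

-2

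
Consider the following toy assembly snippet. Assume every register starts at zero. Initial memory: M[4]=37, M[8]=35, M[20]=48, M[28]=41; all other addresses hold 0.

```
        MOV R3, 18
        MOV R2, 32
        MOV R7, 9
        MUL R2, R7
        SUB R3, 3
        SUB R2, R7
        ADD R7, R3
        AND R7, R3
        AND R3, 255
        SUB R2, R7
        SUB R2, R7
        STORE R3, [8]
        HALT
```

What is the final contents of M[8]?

15

MOV R3, 18 → R3=18
MOV R2, 32 → R2=32
MOV R7, 9 → R7=9
MUL R2, R7 → R2=32*9=288
SUB R3, 3 → R3=18-3=15
SUB R2, R7 → R2=288-9=279
ADD R7, R3 → R7=9+15=24
AND R7, R3 → R7=24&15=8
AND R3, 255 → R3=15&255=15
SUB R2, R7 → R2=279-8=271
SUB R2, R7 → R2=271-8=263
STORE R3, [8] → M[8]=15
halt.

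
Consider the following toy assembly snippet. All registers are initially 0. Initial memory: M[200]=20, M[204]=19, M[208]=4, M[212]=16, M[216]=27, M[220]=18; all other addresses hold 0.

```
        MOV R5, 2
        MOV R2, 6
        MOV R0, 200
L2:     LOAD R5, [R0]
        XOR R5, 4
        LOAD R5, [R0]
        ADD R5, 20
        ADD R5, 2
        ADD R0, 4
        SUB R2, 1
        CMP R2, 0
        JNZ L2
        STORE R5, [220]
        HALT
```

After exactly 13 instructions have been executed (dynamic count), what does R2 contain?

5

after MOV R5, 2: R5=2
after MOV R2, 6: R2=6
after MOV R0, 200: R0=200
after LOAD R5, [R0]: R5=M[200]=20
after XOR R5, 4: R5=20^4=16
after LOAD R5, [R0]: R5=M[200]=20
after ADD R5, 20: R5=20+20=40
after ADD R5, 2: R5=40+2=42
after ADD R0, 4: R0=200+4=204
after SUB R2, 1: R2=6-1=5
CMP R2, 0  (cmp 5,0)
JNZ L2: taken
after LOAD R5, [R0]: R5=M[204]=19
After step 13: R2 = 5.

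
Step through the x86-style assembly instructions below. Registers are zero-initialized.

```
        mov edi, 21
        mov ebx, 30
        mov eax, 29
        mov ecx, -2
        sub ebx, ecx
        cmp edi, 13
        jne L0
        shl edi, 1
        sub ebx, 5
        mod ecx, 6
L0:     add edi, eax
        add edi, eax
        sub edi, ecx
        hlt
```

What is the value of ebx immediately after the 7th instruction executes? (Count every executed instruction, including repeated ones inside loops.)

mov edi, 21 → edi=21
mov ebx, 30 → ebx=30
mov eax, 29 → eax=29
mov ecx, -2 → ecx=-2
sub ebx, ecx → ebx=30-(-2)=32
cmp edi, 13  (cmp 21,13)
jne L0: taken
After step 7: ebx = 32.

32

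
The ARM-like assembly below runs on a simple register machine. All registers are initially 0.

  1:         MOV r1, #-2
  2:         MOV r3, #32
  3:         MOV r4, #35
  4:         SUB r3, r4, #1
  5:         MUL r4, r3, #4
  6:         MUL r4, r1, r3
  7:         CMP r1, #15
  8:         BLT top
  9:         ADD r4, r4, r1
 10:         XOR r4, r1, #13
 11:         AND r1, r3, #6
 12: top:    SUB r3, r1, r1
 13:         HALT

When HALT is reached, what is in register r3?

0

r1=-2
r3=32
r4=35
r3=35-1=34
r4=34*4=136
r4=(-2)*34=-68
CMP r1, #15  (cmp -2,15)
BLT top: taken
r3=(-2)-(-2)=0
halt.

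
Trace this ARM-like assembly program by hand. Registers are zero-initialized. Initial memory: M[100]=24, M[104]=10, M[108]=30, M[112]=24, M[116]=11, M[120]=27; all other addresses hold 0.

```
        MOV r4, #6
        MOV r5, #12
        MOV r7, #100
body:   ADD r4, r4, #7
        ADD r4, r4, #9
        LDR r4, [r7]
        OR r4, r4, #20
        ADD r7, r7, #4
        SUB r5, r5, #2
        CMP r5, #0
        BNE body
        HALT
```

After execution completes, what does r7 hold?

after MOV r4, #6: r4=6
after MOV r5, #12: r5=12
after MOV r7, #100: r7=100
after ADD r4, r4, #7: r4=6+7=13
after ADD r4, r4, #9: r4=13+9=22
after LDR r4, [r7]: r4=M[100]=24
after OR r4, r4, #20: r4=24|20=28
after ADD r7, r7, #4: r7=100+4=104
after SUB r5, r5, #2: r5=12-2=10
CMP r5, #0  (cmp 10,0)
BNE body: taken
after ADD r4, r4, #7: r4=28+7=35
after ADD r4, r4, #9: r4=35+9=44
after LDR r4, [r7]: r4=M[104]=10
after OR r4, r4, #20: r4=10|20=30
after ADD r7, r7, #4: r7=104+4=108
after SUB r5, r5, #2: r5=10-2=8
CMP r5, #0  (cmp 8,0)
BNE body: taken
after ADD r4, r4, #7: r4=30+7=37
after ADD r4, r4, #9: r4=37+9=46
after LDR r4, [r7]: r4=M[108]=30
after OR r4, r4, #20: r4=30|20=30
after ADD r7, r7, #4: r7=108+4=112
after SUB r5, r5, #2: r5=8-2=6
CMP r5, #0  (cmp 6,0)
BNE body: taken
after ADD r4, r4, #7: r4=30+7=37
after ADD r4, r4, #9: r4=37+9=46
after LDR r4, [r7]: r4=M[112]=24
after OR r4, r4, #20: r4=24|20=28
after ADD r7, r7, #4: r7=112+4=116
after SUB r5, r5, #2: r5=6-2=4
CMP r5, #0  (cmp 4,0)
BNE body: taken
after ADD r4, r4, #7: r4=28+7=35
after ADD r4, r4, #9: r4=35+9=44
after LDR r4, [r7]: r4=M[116]=11
after OR r4, r4, #20: r4=11|20=31
after ADD r7, r7, #4: r7=116+4=120
after SUB r5, r5, #2: r5=4-2=2
CMP r5, #0  (cmp 2,0)
BNE body: taken
after ADD r4, r4, #7: r4=31+7=38
after ADD r4, r4, #9: r4=38+9=47
after LDR r4, [r7]: r4=M[120]=27
after OR r4, r4, #20: r4=27|20=31
after ADD r7, r7, #4: r7=120+4=124
after SUB r5, r5, #2: r5=2-2=0
CMP r5, #0  (cmp 0,0)
BNE body: not taken
halt.

124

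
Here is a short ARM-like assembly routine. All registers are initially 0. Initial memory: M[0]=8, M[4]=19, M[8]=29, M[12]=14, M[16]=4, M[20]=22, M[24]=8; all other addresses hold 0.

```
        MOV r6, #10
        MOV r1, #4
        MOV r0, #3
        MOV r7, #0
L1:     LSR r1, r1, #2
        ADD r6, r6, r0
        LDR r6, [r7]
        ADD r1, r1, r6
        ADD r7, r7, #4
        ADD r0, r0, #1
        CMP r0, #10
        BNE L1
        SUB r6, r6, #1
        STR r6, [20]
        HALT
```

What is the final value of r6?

r6=10
r1=4
r0=3
r7=0
r1=4>>2=1
r6=10+3=13
r6=M[0]=8
r1=1+8=9
r7=0+4=4
r0=3+1=4
CMP r0, #10  (cmp 4,10)
BNE L1: taken
r1=9>>2=2
r6=8+4=12
r6=M[4]=19
r1=2+19=21
r7=4+4=8
r0=4+1=5
CMP r0, #10  (cmp 5,10)
BNE L1: taken
r1=21>>2=5
r6=19+5=24
r6=M[8]=29
r1=5+29=34
r7=8+4=12
r0=5+1=6
CMP r0, #10  (cmp 6,10)
BNE L1: taken
r1=34>>2=8
r6=29+6=35
r6=M[12]=14
r1=8+14=22
r7=12+4=16
r0=6+1=7
CMP r0, #10  (cmp 7,10)
BNE L1: taken
r1=22>>2=5
r6=14+7=21
r6=M[16]=4
r1=5+4=9
r7=16+4=20
r0=7+1=8
CMP r0, #10  (cmp 8,10)
BNE L1: taken
r1=9>>2=2
r6=4+8=12
r6=M[20]=22
r1=2+22=24
r7=20+4=24
r0=8+1=9
CMP r0, #10  (cmp 9,10)
BNE L1: taken
r1=24>>2=6
r6=22+9=31
r6=M[24]=8
r1=6+8=14
r7=24+4=28
r0=9+1=10
CMP r0, #10  (cmp 10,10)
BNE L1: not taken
r6=8-1=7
STR r6, [20] → M[20]=7
halt.

7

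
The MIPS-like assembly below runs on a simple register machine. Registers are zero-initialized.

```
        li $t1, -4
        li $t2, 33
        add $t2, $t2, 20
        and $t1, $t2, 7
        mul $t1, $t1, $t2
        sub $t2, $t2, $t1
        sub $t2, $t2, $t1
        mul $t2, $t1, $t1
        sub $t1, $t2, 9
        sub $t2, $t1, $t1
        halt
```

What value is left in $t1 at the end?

70216

$t1=-4
$t2=33
$t2=33+20=53
$t1=53&7=5
$t1=5*53=265
$t2=53-265=-212
$t2=(-212)-265=-477
$t2=265*265=70225
$t1=70225-9=70216
$t2=70216-70216=0
halt.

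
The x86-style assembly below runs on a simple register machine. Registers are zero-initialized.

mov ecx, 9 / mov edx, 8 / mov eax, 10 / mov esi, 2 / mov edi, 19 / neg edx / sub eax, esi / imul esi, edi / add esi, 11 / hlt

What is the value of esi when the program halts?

49

ecx=9
edx=8
eax=10
esi=2
edi=19
edx=-(8)=-8
eax=10-2=8
esi=2*19=38
esi=38+11=49
halt.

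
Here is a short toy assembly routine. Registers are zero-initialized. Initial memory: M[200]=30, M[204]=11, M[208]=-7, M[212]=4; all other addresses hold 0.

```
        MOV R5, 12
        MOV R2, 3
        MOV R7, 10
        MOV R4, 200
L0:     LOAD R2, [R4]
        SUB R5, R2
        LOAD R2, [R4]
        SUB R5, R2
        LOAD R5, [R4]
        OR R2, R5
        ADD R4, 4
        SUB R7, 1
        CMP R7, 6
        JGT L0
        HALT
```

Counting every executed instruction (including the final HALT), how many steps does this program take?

45

after MOV R5, 12: R5=12
after MOV R2, 3: R2=3
after MOV R7, 10: R7=10
after MOV R4, 200: R4=200
after LOAD R2, [R4]: R2=M[200]=30
after SUB R5, R2: R5=12-30=-18
after LOAD R2, [R4]: R2=M[200]=30
after SUB R5, R2: R5=(-18)-30=-48
after LOAD R5, [R4]: R5=M[200]=30
after OR R2, R5: R2=30|30=30
after ADD R4, 4: R4=200+4=204
after SUB R7, 1: R7=10-1=9
CMP R7, 6  (cmp 9,6)
JGT L0: taken
after LOAD R2, [R4]: R2=M[204]=11
after SUB R5, R2: R5=30-11=19
after LOAD R2, [R4]: R2=M[204]=11
after SUB R5, R2: R5=19-11=8
after LOAD R5, [R4]: R5=M[204]=11
after OR R2, R5: R2=11|11=11
after ADD R4, 4: R4=204+4=208
after SUB R7, 1: R7=9-1=8
CMP R7, 6  (cmp 8,6)
JGT L0: taken
after LOAD R2, [R4]: R2=M[208]=-7
after SUB R5, R2: R5=11-(-7)=18
after LOAD R2, [R4]: R2=M[208]=-7
after SUB R5, R2: R5=18-(-7)=25
after LOAD R5, [R4]: R5=M[208]=-7
after OR R2, R5: R2=(-7)|(-7)=-7
after ADD R4, 4: R4=208+4=212
after SUB R7, 1: R7=8-1=7
CMP R7, 6  (cmp 7,6)
JGT L0: taken
after LOAD R2, [R4]: R2=M[212]=4
after SUB R5, R2: R5=(-7)-4=-11
after LOAD R2, [R4]: R2=M[212]=4
after SUB R5, R2: R5=(-11)-4=-15
after LOAD R5, [R4]: R5=M[212]=4
after OR R2, R5: R2=4|4=4
after ADD R4, 4: R4=212+4=216
after SUB R7, 1: R7=7-1=6
CMP R7, 6  (cmp 6,6)
JGT L0: not taken
halt.
Total executed instructions: 45.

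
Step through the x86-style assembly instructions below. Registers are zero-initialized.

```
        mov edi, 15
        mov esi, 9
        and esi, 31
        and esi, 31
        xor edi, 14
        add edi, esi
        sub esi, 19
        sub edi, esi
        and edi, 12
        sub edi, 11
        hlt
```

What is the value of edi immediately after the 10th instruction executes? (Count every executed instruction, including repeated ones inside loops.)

edi=15
esi=9
esi=9&31=9
esi=9&31=9
edi=15^14=1
edi=1+9=10
esi=9-19=-10
edi=10-(-10)=20
edi=20&12=4
edi=4-11=-7
After step 10: edi = -7.

-7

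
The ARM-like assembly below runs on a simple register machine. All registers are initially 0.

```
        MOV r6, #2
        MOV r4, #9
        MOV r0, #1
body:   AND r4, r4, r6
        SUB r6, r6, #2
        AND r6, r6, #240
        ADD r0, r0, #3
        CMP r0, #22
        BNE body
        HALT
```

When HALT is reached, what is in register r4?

0

MOV r6, #2 → r6=2
MOV r4, #9 → r4=9
MOV r0, #1 → r0=1
AND r4, r4, r6 → r4=9&2=0
SUB r6, r6, #2 → r6=2-2=0
AND r6, r6, #240 → r6=0&240=0
ADD r0, r0, #3 → r0=1+3=4
CMP r0, #22  (cmp 4,22)
BNE body: taken
AND r4, r4, r6 → r4=0&0=0
SUB r6, r6, #2 → r6=0-2=-2
AND r6, r6, #240 → r6=(-2)&240=240
ADD r0, r0, #3 → r0=4+3=7
CMP r0, #22  (cmp 7,22)
BNE body: taken
AND r4, r4, r6 → r4=0&240=0
SUB r6, r6, #2 → r6=240-2=238
AND r6, r6, #240 → r6=238&240=224
ADD r0, r0, #3 → r0=7+3=10
CMP r0, #22  (cmp 10,22)
BNE body: taken
AND r4, r4, r6 → r4=0&224=0
SUB r6, r6, #2 → r6=224-2=222
AND r6, r6, #240 → r6=222&240=208
ADD r0, r0, #3 → r0=10+3=13
CMP r0, #22  (cmp 13,22)
BNE body: taken
AND r4, r4, r6 → r4=0&208=0
SUB r6, r6, #2 → r6=208-2=206
AND r6, r6, #240 → r6=206&240=192
ADD r0, r0, #3 → r0=13+3=16
CMP r0, #22  (cmp 16,22)
BNE body: taken
AND r4, r4, r6 → r4=0&192=0
SUB r6, r6, #2 → r6=192-2=190
AND r6, r6, #240 → r6=190&240=176
ADD r0, r0, #3 → r0=16+3=19
CMP r0, #22  (cmp 19,22)
BNE body: taken
AND r4, r4, r6 → r4=0&176=0
SUB r6, r6, #2 → r6=176-2=174
AND r6, r6, #240 → r6=174&240=160
ADD r0, r0, #3 → r0=19+3=22
CMP r0, #22  (cmp 22,22)
BNE body: not taken
halt.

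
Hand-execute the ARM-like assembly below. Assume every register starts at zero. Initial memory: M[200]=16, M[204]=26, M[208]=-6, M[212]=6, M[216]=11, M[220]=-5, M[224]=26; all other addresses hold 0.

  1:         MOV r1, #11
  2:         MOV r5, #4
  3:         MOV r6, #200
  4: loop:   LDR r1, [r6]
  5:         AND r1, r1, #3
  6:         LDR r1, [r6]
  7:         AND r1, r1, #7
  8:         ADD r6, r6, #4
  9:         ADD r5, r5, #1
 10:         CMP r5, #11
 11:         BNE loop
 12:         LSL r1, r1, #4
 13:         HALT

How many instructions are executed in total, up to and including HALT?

MOV r1, #11 → r1=11
MOV r5, #4 → r5=4
MOV r6, #200 → r6=200
LDR r1, [r6] → r1=M[200]=16
AND r1, r1, #3 → r1=16&3=0
LDR r1, [r6] → r1=M[200]=16
AND r1, r1, #7 → r1=16&7=0
ADD r6, r6, #4 → r6=200+4=204
ADD r5, r5, #1 → r5=4+1=5
CMP r5, #11  (cmp 5,11)
BNE loop: taken
LDR r1, [r6] → r1=M[204]=26
AND r1, r1, #3 → r1=26&3=2
LDR r1, [r6] → r1=M[204]=26
AND r1, r1, #7 → r1=26&7=2
ADD r6, r6, #4 → r6=204+4=208
ADD r5, r5, #1 → r5=5+1=6
CMP r5, #11  (cmp 6,11)
BNE loop: taken
LDR r1, [r6] → r1=M[208]=-6
AND r1, r1, #3 → r1=(-6)&3=2
LDR r1, [r6] → r1=M[208]=-6
AND r1, r1, #7 → r1=(-6)&7=2
ADD r6, r6, #4 → r6=208+4=212
ADD r5, r5, #1 → r5=6+1=7
CMP r5, #11  (cmp 7,11)
BNE loop: taken
LDR r1, [r6] → r1=M[212]=6
AND r1, r1, #3 → r1=6&3=2
LDR r1, [r6] → r1=M[212]=6
AND r1, r1, #7 → r1=6&7=6
ADD r6, r6, #4 → r6=212+4=216
ADD r5, r5, #1 → r5=7+1=8
CMP r5, #11  (cmp 8,11)
BNE loop: taken
LDR r1, [r6] → r1=M[216]=11
AND r1, r1, #3 → r1=11&3=3
LDR r1, [r6] → r1=M[216]=11
AND r1, r1, #7 → r1=11&7=3
ADD r6, r6, #4 → r6=216+4=220
ADD r5, r5, #1 → r5=8+1=9
CMP r5, #11  (cmp 9,11)
BNE loop: taken
LDR r1, [r6] → r1=M[220]=-5
AND r1, r1, #3 → r1=(-5)&3=3
LDR r1, [r6] → r1=M[220]=-5
AND r1, r1, #7 → r1=(-5)&7=3
ADD r6, r6, #4 → r6=220+4=224
ADD r5, r5, #1 → r5=9+1=10
CMP r5, #11  (cmp 10,11)
BNE loop: taken
LDR r1, [r6] → r1=M[224]=26
AND r1, r1, #3 → r1=26&3=2
LDR r1, [r6] → r1=M[224]=26
AND r1, r1, #7 → r1=26&7=2
ADD r6, r6, #4 → r6=224+4=228
ADD r5, r5, #1 → r5=10+1=11
CMP r5, #11  (cmp 11,11)
BNE loop: not taken
LSL r1, r1, #4 → r1=2<<4=32
halt.
Total executed instructions: 61.

61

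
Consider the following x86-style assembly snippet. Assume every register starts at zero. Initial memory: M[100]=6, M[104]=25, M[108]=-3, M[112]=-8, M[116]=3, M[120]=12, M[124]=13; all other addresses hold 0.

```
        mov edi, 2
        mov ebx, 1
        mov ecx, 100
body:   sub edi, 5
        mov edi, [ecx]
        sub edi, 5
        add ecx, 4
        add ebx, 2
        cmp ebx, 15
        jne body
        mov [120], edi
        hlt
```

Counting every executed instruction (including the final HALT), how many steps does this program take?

54

mov edi, 2 → edi=2
mov ebx, 1 → ebx=1
mov ecx, 100 → ecx=100
sub edi, 5 → edi=2-5=-3
mov edi, [ecx] → edi=M[100]=6
sub edi, 5 → edi=6-5=1
add ecx, 4 → ecx=100+4=104
add ebx, 2 → ebx=1+2=3
cmp ebx, 15  (cmp 3,15)
jne body: taken
sub edi, 5 → edi=1-5=-4
mov edi, [ecx] → edi=M[104]=25
sub edi, 5 → edi=25-5=20
add ecx, 4 → ecx=104+4=108
add ebx, 2 → ebx=3+2=5
cmp ebx, 15  (cmp 5,15)
jne body: taken
sub edi, 5 → edi=20-5=15
mov edi, [ecx] → edi=M[108]=-3
sub edi, 5 → edi=(-3)-5=-8
add ecx, 4 → ecx=108+4=112
add ebx, 2 → ebx=5+2=7
cmp ebx, 15  (cmp 7,15)
jne body: taken
sub edi, 5 → edi=(-8)-5=-13
mov edi, [ecx] → edi=M[112]=-8
sub edi, 5 → edi=(-8)-5=-13
add ecx, 4 → ecx=112+4=116
add ebx, 2 → ebx=7+2=9
cmp ebx, 15  (cmp 9,15)
jne body: taken
sub edi, 5 → edi=(-13)-5=-18
mov edi, [ecx] → edi=M[116]=3
sub edi, 5 → edi=3-5=-2
add ecx, 4 → ecx=116+4=120
add ebx, 2 → ebx=9+2=11
cmp ebx, 15  (cmp 11,15)
jne body: taken
sub edi, 5 → edi=(-2)-5=-7
mov edi, [ecx] → edi=M[120]=12
sub edi, 5 → edi=12-5=7
add ecx, 4 → ecx=120+4=124
add ebx, 2 → ebx=11+2=13
cmp ebx, 15  (cmp 13,15)
jne body: taken
sub edi, 5 → edi=7-5=2
mov edi, [ecx] → edi=M[124]=13
sub edi, 5 → edi=13-5=8
add ecx, 4 → ecx=124+4=128
add ebx, 2 → ebx=13+2=15
cmp ebx, 15  (cmp 15,15)
jne body: not taken
mov [120], edi → M[120]=8
halt.
Total executed instructions: 54.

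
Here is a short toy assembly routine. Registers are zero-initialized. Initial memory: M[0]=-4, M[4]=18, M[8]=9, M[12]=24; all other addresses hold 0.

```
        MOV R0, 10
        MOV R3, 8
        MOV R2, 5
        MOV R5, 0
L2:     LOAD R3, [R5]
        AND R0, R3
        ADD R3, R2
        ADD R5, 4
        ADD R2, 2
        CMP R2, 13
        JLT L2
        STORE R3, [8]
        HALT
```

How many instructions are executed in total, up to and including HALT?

34

after MOV R0, 10: R0=10
after MOV R3, 8: R3=8
after MOV R2, 5: R2=5
after MOV R5, 0: R5=0
after LOAD R3, [R5]: R3=M[0]=-4
after AND R0, R3: R0=10&(-4)=8
after ADD R3, R2: R3=(-4)+5=1
after ADD R5, 4: R5=0+4=4
after ADD R2, 2: R2=5+2=7
CMP R2, 13  (cmp 7,13)
JLT L2: taken
after LOAD R3, [R5]: R3=M[4]=18
after AND R0, R3: R0=8&18=0
after ADD R3, R2: R3=18+7=25
after ADD R5, 4: R5=4+4=8
after ADD R2, 2: R2=7+2=9
CMP R2, 13  (cmp 9,13)
JLT L2: taken
after LOAD R3, [R5]: R3=M[8]=9
after AND R0, R3: R0=0&9=0
after ADD R3, R2: R3=9+9=18
after ADD R5, 4: R5=8+4=12
after ADD R2, 2: R2=9+2=11
CMP R2, 13  (cmp 11,13)
JLT L2: taken
after LOAD R3, [R5]: R3=M[12]=24
after AND R0, R3: R0=0&24=0
after ADD R3, R2: R3=24+11=35
after ADD R5, 4: R5=12+4=16
after ADD R2, 2: R2=11+2=13
CMP R2, 13  (cmp 13,13)
JLT L2: not taken
STORE R3, [8] → M[8]=35
halt.
Total executed instructions: 34.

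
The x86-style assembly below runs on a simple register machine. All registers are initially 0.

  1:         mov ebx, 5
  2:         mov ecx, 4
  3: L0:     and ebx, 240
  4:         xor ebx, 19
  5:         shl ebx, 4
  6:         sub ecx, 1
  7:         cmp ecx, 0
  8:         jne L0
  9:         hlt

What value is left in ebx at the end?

560

ebx=5
ecx=4
ebx=5&240=0
ebx=0^19=19
ebx=19<<4=304
ecx=4-1=3
cmp ecx, 0  (cmp 3,0)
jne L0: taken
ebx=304&240=48
ebx=48^19=35
ebx=35<<4=560
ecx=3-1=2
cmp ecx, 0  (cmp 2,0)
jne L0: taken
ebx=560&240=48
ebx=48^19=35
ebx=35<<4=560
ecx=2-1=1
cmp ecx, 0  (cmp 1,0)
jne L0: taken
ebx=560&240=48
ebx=48^19=35
ebx=35<<4=560
ecx=1-1=0
cmp ecx, 0  (cmp 0,0)
jne L0: not taken
halt.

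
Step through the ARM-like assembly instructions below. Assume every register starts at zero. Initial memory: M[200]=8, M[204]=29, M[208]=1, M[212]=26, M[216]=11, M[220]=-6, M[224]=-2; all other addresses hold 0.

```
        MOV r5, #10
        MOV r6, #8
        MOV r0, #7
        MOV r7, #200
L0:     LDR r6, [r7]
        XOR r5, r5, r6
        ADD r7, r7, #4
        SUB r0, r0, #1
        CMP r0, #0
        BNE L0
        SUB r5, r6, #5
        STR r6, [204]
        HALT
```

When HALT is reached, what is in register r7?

MOV r5, #10 → r5=10
MOV r6, #8 → r6=8
MOV r0, #7 → r0=7
MOV r7, #200 → r7=200
LDR r6, [r7] → r6=M[200]=8
XOR r5, r5, r6 → r5=10^8=2
ADD r7, r7, #4 → r7=200+4=204
SUB r0, r0, #1 → r0=7-1=6
CMP r0, #0  (cmp 6,0)
BNE L0: taken
LDR r6, [r7] → r6=M[204]=29
XOR r5, r5, r6 → r5=2^29=31
ADD r7, r7, #4 → r7=204+4=208
SUB r0, r0, #1 → r0=6-1=5
CMP r0, #0  (cmp 5,0)
BNE L0: taken
LDR r6, [r7] → r6=M[208]=1
XOR r5, r5, r6 → r5=31^1=30
ADD r7, r7, #4 → r7=208+4=212
SUB r0, r0, #1 → r0=5-1=4
CMP r0, #0  (cmp 4,0)
BNE L0: taken
LDR r6, [r7] → r6=M[212]=26
XOR r5, r5, r6 → r5=30^26=4
ADD r7, r7, #4 → r7=212+4=216
SUB r0, r0, #1 → r0=4-1=3
CMP r0, #0  (cmp 3,0)
BNE L0: taken
LDR r6, [r7] → r6=M[216]=11
XOR r5, r5, r6 → r5=4^11=15
ADD r7, r7, #4 → r7=216+4=220
SUB r0, r0, #1 → r0=3-1=2
CMP r0, #0  (cmp 2,0)
BNE L0: taken
LDR r6, [r7] → r6=M[220]=-6
XOR r5, r5, r6 → r5=15^(-6)=-11
ADD r7, r7, #4 → r7=220+4=224
SUB r0, r0, #1 → r0=2-1=1
CMP r0, #0  (cmp 1,0)
BNE L0: taken
LDR r6, [r7] → r6=M[224]=-2
XOR r5, r5, r6 → r5=(-11)^(-2)=11
ADD r7, r7, #4 → r7=224+4=228
SUB r0, r0, #1 → r0=1-1=0
CMP r0, #0  (cmp 0,0)
BNE L0: not taken
SUB r5, r6, #5 → r5=(-2)-5=-7
STR r6, [204] → M[204]=-2
halt.

228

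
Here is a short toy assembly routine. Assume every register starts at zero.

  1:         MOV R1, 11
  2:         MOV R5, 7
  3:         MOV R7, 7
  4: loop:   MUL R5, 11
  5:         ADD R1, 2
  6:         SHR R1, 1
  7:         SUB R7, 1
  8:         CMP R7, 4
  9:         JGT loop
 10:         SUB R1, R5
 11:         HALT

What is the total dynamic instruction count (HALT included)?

23

R1=11
R5=7
R7=7
R5=7*11=77
R1=11+2=13
R1=13>>1=6
R7=7-1=6
CMP R7, 4  (cmp 6,4)
JGT loop: taken
R5=77*11=847
R1=6+2=8
R1=8>>1=4
R7=6-1=5
CMP R7, 4  (cmp 5,4)
JGT loop: taken
R5=847*11=9317
R1=4+2=6
R1=6>>1=3
R7=5-1=4
CMP R7, 4  (cmp 4,4)
JGT loop: not taken
R1=3-9317=-9314
halt.
Total executed instructions: 23.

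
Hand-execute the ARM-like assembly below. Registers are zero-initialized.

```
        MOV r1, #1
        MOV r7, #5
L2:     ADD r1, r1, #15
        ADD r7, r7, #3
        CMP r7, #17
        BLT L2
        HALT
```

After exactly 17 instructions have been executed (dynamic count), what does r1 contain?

after MOV r1, #1: r1=1
after MOV r7, #5: r7=5
after ADD r1, r1, #15: r1=1+15=16
after ADD r7, r7, #3: r7=5+3=8
CMP r7, #17  (cmp 8,17)
BLT L2: taken
after ADD r1, r1, #15: r1=16+15=31
after ADD r7, r7, #3: r7=8+3=11
CMP r7, #17  (cmp 11,17)
BLT L2: taken
after ADD r1, r1, #15: r1=31+15=46
after ADD r7, r7, #3: r7=11+3=14
CMP r7, #17  (cmp 14,17)
BLT L2: taken
after ADD r1, r1, #15: r1=46+15=61
after ADD r7, r7, #3: r7=14+3=17
CMP r7, #17  (cmp 17,17)
After step 17: r1 = 61.

61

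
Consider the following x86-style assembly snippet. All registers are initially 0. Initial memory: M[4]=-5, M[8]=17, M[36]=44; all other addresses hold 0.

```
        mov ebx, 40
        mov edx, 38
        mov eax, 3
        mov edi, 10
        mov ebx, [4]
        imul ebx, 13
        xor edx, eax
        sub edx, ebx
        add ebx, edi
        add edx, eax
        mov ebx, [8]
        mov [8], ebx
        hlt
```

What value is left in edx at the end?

105

after mov ebx, 40: ebx=40
after mov edx, 38: edx=38
after mov eax, 3: eax=3
after mov edi, 10: edi=10
after mov ebx, [4]: ebx=M[4]=-5
after imul ebx, 13: ebx=(-5)*13=-65
after xor edx, eax: edx=38^3=37
after sub edx, ebx: edx=37-(-65)=102
after add ebx, edi: ebx=(-65)+10=-55
after add edx, eax: edx=102+3=105
after mov ebx, [8]: ebx=M[8]=17
mov [8], ebx → M[8]=17
halt.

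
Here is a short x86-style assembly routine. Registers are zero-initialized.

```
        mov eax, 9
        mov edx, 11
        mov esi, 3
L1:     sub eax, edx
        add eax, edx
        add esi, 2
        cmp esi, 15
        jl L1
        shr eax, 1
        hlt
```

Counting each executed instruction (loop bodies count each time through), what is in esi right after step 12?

7

after mov eax, 9: eax=9
after mov edx, 11: edx=11
after mov esi, 3: esi=3
after sub eax, edx: eax=9-11=-2
after add eax, edx: eax=(-2)+11=9
after add esi, 2: esi=3+2=5
cmp esi, 15  (cmp 5,15)
jl L1: taken
after sub eax, edx: eax=9-11=-2
after add eax, edx: eax=(-2)+11=9
after add esi, 2: esi=5+2=7
cmp esi, 15  (cmp 7,15)
After step 12: esi = 7.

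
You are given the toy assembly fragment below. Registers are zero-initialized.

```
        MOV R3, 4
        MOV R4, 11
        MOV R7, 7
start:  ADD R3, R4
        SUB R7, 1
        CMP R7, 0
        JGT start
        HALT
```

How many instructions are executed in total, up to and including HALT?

32

after MOV R3, 4: R3=4
after MOV R4, 11: R4=11
after MOV R7, 7: R7=7
after ADD R3, R4: R3=4+11=15
after SUB R7, 1: R7=7-1=6
CMP R7, 0  (cmp 6,0)
JGT start: taken
after ADD R3, R4: R3=15+11=26
after SUB R7, 1: R7=6-1=5
CMP R7, 0  (cmp 5,0)
JGT start: taken
after ADD R3, R4: R3=26+11=37
after SUB R7, 1: R7=5-1=4
CMP R7, 0  (cmp 4,0)
JGT start: taken
after ADD R3, R4: R3=37+11=48
after SUB R7, 1: R7=4-1=3
CMP R7, 0  (cmp 3,0)
JGT start: taken
after ADD R3, R4: R3=48+11=59
after SUB R7, 1: R7=3-1=2
CMP R7, 0  (cmp 2,0)
JGT start: taken
after ADD R3, R4: R3=59+11=70
after SUB R7, 1: R7=2-1=1
CMP R7, 0  (cmp 1,0)
JGT start: taken
after ADD R3, R4: R3=70+11=81
after SUB R7, 1: R7=1-1=0
CMP R7, 0  (cmp 0,0)
JGT start: not taken
halt.
Total executed instructions: 32.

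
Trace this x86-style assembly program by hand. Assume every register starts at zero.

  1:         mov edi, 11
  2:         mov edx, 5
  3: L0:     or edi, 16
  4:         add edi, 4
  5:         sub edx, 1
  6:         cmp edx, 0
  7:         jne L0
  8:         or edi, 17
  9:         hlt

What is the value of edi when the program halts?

63

mov edi, 11 → edi=11
mov edx, 5 → edx=5
or edi, 16 → edi=11|16=27
add edi, 4 → edi=27+4=31
sub edx, 1 → edx=5-1=4
cmp edx, 0  (cmp 4,0)
jne L0: taken
or edi, 16 → edi=31|16=31
add edi, 4 → edi=31+4=35
sub edx, 1 → edx=4-1=3
cmp edx, 0  (cmp 3,0)
jne L0: taken
or edi, 16 → edi=35|16=51
add edi, 4 → edi=51+4=55
sub edx, 1 → edx=3-1=2
cmp edx, 0  (cmp 2,0)
jne L0: taken
or edi, 16 → edi=55|16=55
add edi, 4 → edi=55+4=59
sub edx, 1 → edx=2-1=1
cmp edx, 0  (cmp 1,0)
jne L0: taken
or edi, 16 → edi=59|16=59
add edi, 4 → edi=59+4=63
sub edx, 1 → edx=1-1=0
cmp edx, 0  (cmp 0,0)
jne L0: not taken
or edi, 17 → edi=63|17=63
halt.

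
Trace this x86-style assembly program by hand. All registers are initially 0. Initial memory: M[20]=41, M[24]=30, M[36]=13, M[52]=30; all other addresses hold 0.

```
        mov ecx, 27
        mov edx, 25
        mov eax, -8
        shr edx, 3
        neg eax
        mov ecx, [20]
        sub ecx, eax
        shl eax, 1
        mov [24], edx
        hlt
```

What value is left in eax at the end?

after mov ecx, 27: ecx=27
after mov edx, 25: edx=25
after mov eax, -8: eax=-8
after shr edx, 3: edx=25>>3=3
after neg eax: eax=-(-8)=8
after mov ecx, [20]: ecx=M[20]=41
after sub ecx, eax: ecx=41-8=33
after shl eax, 1: eax=8<<1=16
mov [24], edx → M[24]=3
halt.

16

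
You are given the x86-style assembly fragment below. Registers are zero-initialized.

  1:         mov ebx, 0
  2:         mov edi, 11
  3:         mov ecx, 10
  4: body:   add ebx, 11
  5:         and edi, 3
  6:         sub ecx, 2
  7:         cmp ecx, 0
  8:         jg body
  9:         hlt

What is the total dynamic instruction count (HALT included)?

after mov ebx, 0: ebx=0
after mov edi, 11: edi=11
after mov ecx, 10: ecx=10
after add ebx, 11: ebx=0+11=11
after and edi, 3: edi=11&3=3
after sub ecx, 2: ecx=10-2=8
cmp ecx, 0  (cmp 8,0)
jg body: taken
after add ebx, 11: ebx=11+11=22
after and edi, 3: edi=3&3=3
after sub ecx, 2: ecx=8-2=6
cmp ecx, 0  (cmp 6,0)
jg body: taken
after add ebx, 11: ebx=22+11=33
after and edi, 3: edi=3&3=3
after sub ecx, 2: ecx=6-2=4
cmp ecx, 0  (cmp 4,0)
jg body: taken
after add ebx, 11: ebx=33+11=44
after and edi, 3: edi=3&3=3
after sub ecx, 2: ecx=4-2=2
cmp ecx, 0  (cmp 2,0)
jg body: taken
after add ebx, 11: ebx=44+11=55
after and edi, 3: edi=3&3=3
after sub ecx, 2: ecx=2-2=0
cmp ecx, 0  (cmp 0,0)
jg body: not taken
halt.
Total executed instructions: 29.

29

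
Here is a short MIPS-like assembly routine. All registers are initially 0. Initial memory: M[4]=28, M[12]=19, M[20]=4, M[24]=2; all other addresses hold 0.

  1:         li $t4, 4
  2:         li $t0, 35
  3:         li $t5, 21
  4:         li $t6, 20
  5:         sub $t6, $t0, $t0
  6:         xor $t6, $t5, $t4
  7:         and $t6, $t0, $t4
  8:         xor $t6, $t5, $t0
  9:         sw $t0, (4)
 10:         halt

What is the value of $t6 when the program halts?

54

$t4=4
$t0=35
$t5=21
$t6=20
$t6=35-35=0
$t6=21^4=17
$t6=35&4=0
$t6=21^35=54
sw $t0, (4) → M[4]=35
halt.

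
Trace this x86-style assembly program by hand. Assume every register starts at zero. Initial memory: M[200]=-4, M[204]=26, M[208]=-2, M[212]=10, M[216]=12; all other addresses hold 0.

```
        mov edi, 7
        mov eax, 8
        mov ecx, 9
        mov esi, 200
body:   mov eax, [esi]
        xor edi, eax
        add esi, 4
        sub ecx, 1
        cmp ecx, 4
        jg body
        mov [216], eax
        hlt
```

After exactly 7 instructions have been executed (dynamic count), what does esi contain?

204

mov edi, 7 → edi=7
mov eax, 8 → eax=8
mov ecx, 9 → ecx=9
mov esi, 200 → esi=200
mov eax, [esi] → eax=M[200]=-4
xor edi, eax → edi=7^(-4)=-5
add esi, 4 → esi=200+4=204
After step 7: esi = 204.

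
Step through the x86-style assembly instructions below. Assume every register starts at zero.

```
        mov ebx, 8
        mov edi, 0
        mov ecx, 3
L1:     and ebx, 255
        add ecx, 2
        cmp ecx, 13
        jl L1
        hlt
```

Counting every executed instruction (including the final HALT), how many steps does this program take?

24

ebx=8
edi=0
ecx=3
ebx=8&255=8
ecx=3+2=5
cmp ecx, 13  (cmp 5,13)
jl L1: taken
ebx=8&255=8
ecx=5+2=7
cmp ecx, 13  (cmp 7,13)
jl L1: taken
ebx=8&255=8
ecx=7+2=9
cmp ecx, 13  (cmp 9,13)
jl L1: taken
ebx=8&255=8
ecx=9+2=11
cmp ecx, 13  (cmp 11,13)
jl L1: taken
ebx=8&255=8
ecx=11+2=13
cmp ecx, 13  (cmp 13,13)
jl L1: not taken
halt.
Total executed instructions: 24.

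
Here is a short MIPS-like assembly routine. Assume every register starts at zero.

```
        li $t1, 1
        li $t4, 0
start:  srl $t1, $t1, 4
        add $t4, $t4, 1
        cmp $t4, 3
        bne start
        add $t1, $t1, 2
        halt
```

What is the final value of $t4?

3

$t1=1
$t4=0
$t1=1>>4=0
$t4=0+1=1
cmp $t4, 3  (cmp 1,3)
bne start: taken
$t1=0>>4=0
$t4=1+1=2
cmp $t4, 3  (cmp 2,3)
bne start: taken
$t1=0>>4=0
$t4=2+1=3
cmp $t4, 3  (cmp 3,3)
bne start: not taken
$t1=0+2=2
halt.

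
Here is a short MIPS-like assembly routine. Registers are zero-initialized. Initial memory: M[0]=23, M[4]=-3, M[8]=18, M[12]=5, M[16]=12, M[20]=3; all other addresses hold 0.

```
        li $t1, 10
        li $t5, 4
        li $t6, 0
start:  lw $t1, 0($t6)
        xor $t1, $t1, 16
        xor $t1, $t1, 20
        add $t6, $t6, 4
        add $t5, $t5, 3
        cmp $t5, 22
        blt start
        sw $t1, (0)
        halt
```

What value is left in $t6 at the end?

24

after li $t1, 10: $t1=10
after li $t5, 4: $t5=4
after li $t6, 0: $t6=0
after lw $t1, 0($t6): $t1=M[0]=23
after xor $t1, $t1, 16: $t1=23^16=7
after xor $t1, $t1, 20: $t1=7^20=19
after add $t6, $t6, 4: $t6=0+4=4
after add $t5, $t5, 3: $t5=4+3=7
cmp $t5, 22  (cmp 7,22)
blt start: taken
after lw $t1, 0($t6): $t1=M[4]=-3
after xor $t1, $t1, 16: $t1=(-3)^16=-19
after xor $t1, $t1, 20: $t1=(-19)^20=-7
after add $t6, $t6, 4: $t6=4+4=8
after add $t5, $t5, 3: $t5=7+3=10
cmp $t5, 22  (cmp 10,22)
blt start: taken
after lw $t1, 0($t6): $t1=M[8]=18
after xor $t1, $t1, 16: $t1=18^16=2
after xor $t1, $t1, 20: $t1=2^20=22
after add $t6, $t6, 4: $t6=8+4=12
after add $t5, $t5, 3: $t5=10+3=13
cmp $t5, 22  (cmp 13,22)
blt start: taken
after lw $t1, 0($t6): $t1=M[12]=5
after xor $t1, $t1, 16: $t1=5^16=21
after xor $t1, $t1, 20: $t1=21^20=1
after add $t6, $t6, 4: $t6=12+4=16
after add $t5, $t5, 3: $t5=13+3=16
cmp $t5, 22  (cmp 16,22)
blt start: taken
after lw $t1, 0($t6): $t1=M[16]=12
after xor $t1, $t1, 16: $t1=12^16=28
after xor $t1, $t1, 20: $t1=28^20=8
after add $t6, $t6, 4: $t6=16+4=20
after add $t5, $t5, 3: $t5=16+3=19
cmp $t5, 22  (cmp 19,22)
blt start: taken
after lw $t1, 0($t6): $t1=M[20]=3
after xor $t1, $t1, 16: $t1=3^16=19
after xor $t1, $t1, 20: $t1=19^20=7
after add $t6, $t6, 4: $t6=20+4=24
after add $t5, $t5, 3: $t5=19+3=22
cmp $t5, 22  (cmp 22,22)
blt start: not taken
sw $t1, (0) → M[0]=7
halt.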